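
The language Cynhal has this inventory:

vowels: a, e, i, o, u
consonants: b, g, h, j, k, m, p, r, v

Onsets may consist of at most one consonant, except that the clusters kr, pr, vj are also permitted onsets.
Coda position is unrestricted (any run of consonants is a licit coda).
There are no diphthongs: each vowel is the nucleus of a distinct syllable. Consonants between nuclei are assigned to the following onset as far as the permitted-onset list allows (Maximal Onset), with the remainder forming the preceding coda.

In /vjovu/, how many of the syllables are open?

2

Vowels present: o, u; each is a nucleus, giving 2 syllables.
Between /o/ (V1) and /u/ (V2): just /v/ — single C goes to the following onset.
Syllabification: vjo.vu.
Classifying each syllable: /vjo/ (open), /vu/ (open).
Open syllables: 2.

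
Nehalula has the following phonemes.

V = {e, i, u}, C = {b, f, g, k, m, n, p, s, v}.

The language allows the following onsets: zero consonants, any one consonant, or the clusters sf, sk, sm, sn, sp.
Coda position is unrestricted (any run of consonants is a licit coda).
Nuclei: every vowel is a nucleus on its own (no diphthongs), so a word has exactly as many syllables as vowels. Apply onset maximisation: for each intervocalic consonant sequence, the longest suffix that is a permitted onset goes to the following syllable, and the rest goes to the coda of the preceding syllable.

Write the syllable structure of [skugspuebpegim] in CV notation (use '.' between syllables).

Vowels present: u, u, e, e, i; each is a nucleus, giving 5 syllables.
Between /u/ (V1) and /u/ (V2): cluster /gsp/ — the longest permitted-onset suffix is /sp/; onset = /sp/, preceding coda = /g/.
Between /u/ (V2) and /e/ (V3): no consonants, so the boundary falls immediately after /u/.
Between /e/ (V3) and /e/ (V4): /bp/ splits as /b/ + /p/ (/p/ is the longest suffix that is a licit onset).
Between /e/ (V4) and /i/ (V5): /g/ → onset of the next syllable (single consonants are always licit onsets).
Syllabification: skug.spu.eb.pe.gim.
Mapping each syllable to C/V: /skug/ → CCVC, /spu/ → CCV, /eb/ → VC, /pe/ → CV, /gim/ → CVC.

CCVC.CCV.VC.CV.CVC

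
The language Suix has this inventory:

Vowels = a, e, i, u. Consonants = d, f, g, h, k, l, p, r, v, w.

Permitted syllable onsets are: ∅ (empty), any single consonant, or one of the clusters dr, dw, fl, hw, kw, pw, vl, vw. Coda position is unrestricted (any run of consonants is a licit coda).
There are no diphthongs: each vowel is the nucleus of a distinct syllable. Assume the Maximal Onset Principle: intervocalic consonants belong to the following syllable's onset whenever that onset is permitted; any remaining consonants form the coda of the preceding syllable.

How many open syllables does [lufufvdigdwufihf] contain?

2

Nuclei (vowels): u, u, i, u, i → 5 syllables.
V1 /u/ – V2 /u/: /f/ → onset of the next syllable (single consonants are always licit onsets).
V2 /u/ – V3 /i/: cluster /fvd/ — the longest permitted-onset suffix is /d/; onset = /d/, preceding coda = /fv/.
V3 /i/ – V4 /u/: /gdw/ splits as /g/ + /dw/ (/dw/ is the longest suffix that is a licit onset).
V4 /u/ – V5 /i/: /f/ → onset of the next syllable (single consonants are always licit onsets).
Putting it together: lu.fufv.dig.dwu.fihf.
Classifying each syllable: /lu/ (open), /fufv/ (closed), /dig/ (closed), /dwu/ (open), /fihf/ (closed).
Open syllables: 2.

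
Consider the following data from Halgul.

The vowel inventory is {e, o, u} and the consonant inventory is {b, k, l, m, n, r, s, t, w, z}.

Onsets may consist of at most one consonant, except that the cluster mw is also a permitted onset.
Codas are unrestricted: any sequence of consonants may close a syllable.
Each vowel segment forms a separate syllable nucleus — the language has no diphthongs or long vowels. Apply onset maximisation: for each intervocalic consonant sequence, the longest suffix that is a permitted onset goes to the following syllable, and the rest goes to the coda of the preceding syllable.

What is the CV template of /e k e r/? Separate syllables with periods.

Vowels present: e, e; each is a nucleus, giving 2 syllables.
/e…e/ gap (V1→V2): just /k/ — single C goes to the following onset.
Syllabification: e.ker.
Mapping each syllable to C/V: /e/ → V, /ker/ → CVC.

V.CVC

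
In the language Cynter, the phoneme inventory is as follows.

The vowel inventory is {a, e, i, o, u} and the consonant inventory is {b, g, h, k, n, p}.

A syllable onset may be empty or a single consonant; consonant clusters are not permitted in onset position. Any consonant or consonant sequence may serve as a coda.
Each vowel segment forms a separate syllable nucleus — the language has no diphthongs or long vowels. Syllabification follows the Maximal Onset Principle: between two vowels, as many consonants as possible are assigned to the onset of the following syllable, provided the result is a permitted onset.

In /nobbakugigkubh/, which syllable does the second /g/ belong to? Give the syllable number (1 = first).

Nuclei (vowels): o, a, u, i, u → 5 syllables.
Between /o/ (V1) and /a/ (V2): cluster /bb/ — the longest permitted-onset suffix is /b/; onset = /b/, preceding coda = /b/.
Between /a/ (V2) and /u/ (V3): /k/ is a single consonant, so it becomes the next onset.
Between /u/ (V3) and /i/ (V4): just /g/ — single C goes to the following onset.
Between /i/ (V4) and /u/ (V5): /gk/ splits as /g/ + /k/ (/k/ is the longest suffix that is a licit onset).
So the parse is nob.ba.ku.gig.kubh.
The second /g/ is in the coda of syllable 4 (/gig/).

4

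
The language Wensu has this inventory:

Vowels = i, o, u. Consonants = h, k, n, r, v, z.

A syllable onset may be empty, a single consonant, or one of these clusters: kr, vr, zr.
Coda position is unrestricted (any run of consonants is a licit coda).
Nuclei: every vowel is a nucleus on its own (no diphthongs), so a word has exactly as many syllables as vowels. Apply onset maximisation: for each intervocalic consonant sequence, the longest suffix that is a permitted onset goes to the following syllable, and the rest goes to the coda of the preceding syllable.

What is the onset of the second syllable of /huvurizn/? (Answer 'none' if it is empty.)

Nuclei (vowels): u, u, i → 3 syllables.
/u…u/ gap (V1→V2): /v/ is a single consonant, so it becomes the next onset.
/u…i/ gap (V2→V3): /r/ is a single consonant, so it becomes the next onset.
Result: hu.vu.rizn.
Syllable 2 is /vu/: onset /v/, nucleus /u/, coda ∅.

v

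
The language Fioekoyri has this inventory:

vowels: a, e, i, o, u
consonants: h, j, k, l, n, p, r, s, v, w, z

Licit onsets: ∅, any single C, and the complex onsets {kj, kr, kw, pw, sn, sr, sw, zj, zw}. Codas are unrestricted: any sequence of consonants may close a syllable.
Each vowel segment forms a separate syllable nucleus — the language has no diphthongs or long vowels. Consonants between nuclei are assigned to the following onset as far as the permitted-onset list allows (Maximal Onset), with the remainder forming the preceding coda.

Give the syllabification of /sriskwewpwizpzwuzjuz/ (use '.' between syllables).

sris.kwew.pwizp.zwu.zjuz

The vowels are i, e, i, u, u — 5 nuclei, so 5 syllables.
/i…e/ gap (V1→V2): /skw/; trying suffixes from longest down, /kw/ is the first permitted one, so coda /s/ | onset /kw/.
/e…i/ gap (V2→V3): /wpw/ splits as /w/ + /pw/ (/pw/ is the longest suffix that is a licit onset).
/i…u/ gap (V3→V4): cluster /zpzw/ — the longest permitted-onset suffix is /zw/; onset = /zw/, preceding coda = /zp/.
/u…u/ gap (V4→V5): cluster /zj/ — /zj/ is itself a permitted onset, so the whole cluster goes right; preceding coda = ∅.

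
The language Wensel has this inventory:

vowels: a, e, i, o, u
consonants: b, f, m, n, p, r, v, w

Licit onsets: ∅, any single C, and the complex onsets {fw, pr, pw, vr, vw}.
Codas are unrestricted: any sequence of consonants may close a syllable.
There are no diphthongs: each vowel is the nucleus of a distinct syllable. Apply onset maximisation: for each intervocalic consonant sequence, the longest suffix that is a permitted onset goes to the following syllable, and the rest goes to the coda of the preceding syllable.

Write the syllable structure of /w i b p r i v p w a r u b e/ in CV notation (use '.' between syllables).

CVC.CCVC.CCV.CV.CV

The vowels are i, i, a, u, e — 5 nuclei, so 5 syllables.
σ1/σ2 boundary: /bpr/; trying suffixes from longest down, /pr/ is the first permitted one, so coda /b/ | onset /pr/.
σ2/σ3 boundary: cluster /vpw/ — the longest permitted-onset suffix is /pw/; onset = /pw/, preceding coda = /v/.
σ3/σ4 boundary: /r/ → onset of the next syllable (single consonants are always licit onsets).
σ4/σ5 boundary: just /b/ — single C goes to the following onset.
Result: wib.priv.pwa.ru.be.
Mapping each syllable to C/V: /wib/ → CVC, /priv/ → CCVC, /pwa/ → CCV, /ru/ → CV, /be/ → CV.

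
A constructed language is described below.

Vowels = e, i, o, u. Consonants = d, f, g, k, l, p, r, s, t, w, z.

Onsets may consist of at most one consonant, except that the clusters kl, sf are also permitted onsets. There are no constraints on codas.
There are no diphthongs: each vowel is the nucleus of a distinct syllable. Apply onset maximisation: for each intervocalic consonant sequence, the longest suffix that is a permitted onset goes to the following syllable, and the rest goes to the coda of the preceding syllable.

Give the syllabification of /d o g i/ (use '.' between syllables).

Nuclei (vowels): o, i → 2 syllables.
Between /o/ (V1) and /i/ (V2): just /g/ — single C goes to the following onset.

do.gi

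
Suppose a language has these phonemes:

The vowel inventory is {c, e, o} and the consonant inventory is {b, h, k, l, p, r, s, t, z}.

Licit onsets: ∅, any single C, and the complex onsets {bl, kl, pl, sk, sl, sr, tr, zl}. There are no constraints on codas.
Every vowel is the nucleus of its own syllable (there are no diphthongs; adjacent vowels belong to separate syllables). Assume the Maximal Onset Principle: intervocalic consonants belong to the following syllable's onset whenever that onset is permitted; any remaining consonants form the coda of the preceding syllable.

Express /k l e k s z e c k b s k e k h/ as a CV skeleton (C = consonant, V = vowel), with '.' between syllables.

CCVCC.CV.VCC.CCVCC

Vowels present: e, e, c, e; each is a nucleus, giving 4 syllables.
Between /e/ (V1) and /e/ (V2): /ksz/ — longest licit onset from the right is /z/, leaving /ks/ as coda.
Between /e/ (V2) and /c/ (V3): no consonants, so the boundary falls immediately after /e/.
Between /c/ (V3) and /e/ (V4): /kbsk/; trying suffixes from longest down, /sk/ is the first permitted one, so coda /kb/ | onset /sk/.
Putting it together: kleks.ze.ckb.skekh.
Mapping each syllable to C/V: /kleks/ → CCVCC, /ze/ → CV, /ckb/ → VCC, /skekh/ → CCVCC.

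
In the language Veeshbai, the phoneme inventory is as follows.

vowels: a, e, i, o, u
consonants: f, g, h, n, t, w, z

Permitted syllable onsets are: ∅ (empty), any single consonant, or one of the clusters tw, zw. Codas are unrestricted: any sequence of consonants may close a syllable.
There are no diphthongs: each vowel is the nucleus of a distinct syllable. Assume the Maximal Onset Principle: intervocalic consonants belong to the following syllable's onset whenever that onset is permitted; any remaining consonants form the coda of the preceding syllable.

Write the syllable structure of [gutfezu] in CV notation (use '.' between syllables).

CVC.CV.CV

The vowels are u, e, u — 3 nuclei, so 3 syllables.
Between /u/ (V1) and /e/ (V2): /tf/; trying suffixes from longest down, /f/ is the first permitted one, so coda /t/ | onset /f/.
Between /e/ (V2) and /u/ (V3): /z/ is a single consonant, so it becomes the next onset.
Putting it together: gut.fe.zu.
Mapping each syllable to C/V: /gut/ → CVC, /fe/ → CV, /zu/ → CV.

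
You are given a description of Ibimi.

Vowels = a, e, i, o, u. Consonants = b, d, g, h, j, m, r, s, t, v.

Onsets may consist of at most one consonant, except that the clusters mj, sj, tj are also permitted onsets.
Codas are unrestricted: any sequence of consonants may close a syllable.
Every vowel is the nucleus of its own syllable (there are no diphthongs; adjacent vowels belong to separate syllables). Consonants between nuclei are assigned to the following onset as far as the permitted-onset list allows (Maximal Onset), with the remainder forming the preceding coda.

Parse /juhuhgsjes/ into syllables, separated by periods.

Nuclei (vowels): u, u, e → 3 syllables.
Between /u/ (V1) and /u/ (V2): just /h/ — single C goes to the following onset.
Between /u/ (V2) and /e/ (V3): /hgsj/ splits as /hg/ + /sj/ (/sj/ is the longest suffix that is a licit onset).

ju.huhg.sjes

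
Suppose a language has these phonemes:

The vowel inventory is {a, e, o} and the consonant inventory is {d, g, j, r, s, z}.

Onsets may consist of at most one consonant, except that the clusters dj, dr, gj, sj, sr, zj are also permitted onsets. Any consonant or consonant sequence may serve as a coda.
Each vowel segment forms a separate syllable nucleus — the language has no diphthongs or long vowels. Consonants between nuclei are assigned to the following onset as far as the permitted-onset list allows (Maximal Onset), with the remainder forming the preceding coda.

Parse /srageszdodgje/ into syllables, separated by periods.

Vowels present: a, e, o, e; each is a nucleus, giving 4 syllables.
σ1/σ2 boundary: just /g/ — single C goes to the following onset.
σ2/σ3 boundary: /szd/ — longest licit onset from the right is /d/, leaving /sz/ as coda.
σ3/σ4 boundary: cluster /dgj/ — the longest permitted-onset suffix is /gj/; onset = /gj/, preceding coda = /d/.

sra.gesz.dod.gje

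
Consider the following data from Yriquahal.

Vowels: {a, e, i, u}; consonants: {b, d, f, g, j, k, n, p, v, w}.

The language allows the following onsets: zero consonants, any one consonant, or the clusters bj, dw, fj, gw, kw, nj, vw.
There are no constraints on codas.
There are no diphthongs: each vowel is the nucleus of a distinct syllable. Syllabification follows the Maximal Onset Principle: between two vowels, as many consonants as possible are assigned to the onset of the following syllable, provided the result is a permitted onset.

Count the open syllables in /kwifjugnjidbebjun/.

2

Nuclei (vowels): i, u, i, e, u → 5 syllables.
σ1/σ2 boundary: cluster /fj/ — /fj/ is itself a permitted onset, so the whole cluster goes right; preceding coda = ∅.
σ2/σ3 boundary: /gnj/ splits as /g/ + /nj/ (/nj/ is the longest suffix that is a licit onset).
σ3/σ4 boundary: /db/ splits as /d/ + /b/ (/b/ is the longest suffix that is a licit onset).
σ4/σ5 boundary: /bj/ is a licit onset in full, so it all attaches to the next syllable.
So the parse is kwi.fjug.njid.be.bjun.
Classifying each syllable: /kwi/ (open), /fjug/ (closed), /njid/ (closed), /be/ (open), /bjun/ (closed).
Open syllables: 2.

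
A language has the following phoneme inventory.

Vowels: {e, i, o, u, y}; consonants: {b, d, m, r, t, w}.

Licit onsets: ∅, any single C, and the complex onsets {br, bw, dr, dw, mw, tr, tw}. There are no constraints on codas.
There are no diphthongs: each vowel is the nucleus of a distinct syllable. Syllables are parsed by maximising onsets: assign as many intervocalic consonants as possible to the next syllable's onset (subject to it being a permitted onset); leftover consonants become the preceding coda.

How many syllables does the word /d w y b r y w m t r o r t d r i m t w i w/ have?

5

The vowels are y, y, o, i, i — 5 nuclei, so 5 syllables.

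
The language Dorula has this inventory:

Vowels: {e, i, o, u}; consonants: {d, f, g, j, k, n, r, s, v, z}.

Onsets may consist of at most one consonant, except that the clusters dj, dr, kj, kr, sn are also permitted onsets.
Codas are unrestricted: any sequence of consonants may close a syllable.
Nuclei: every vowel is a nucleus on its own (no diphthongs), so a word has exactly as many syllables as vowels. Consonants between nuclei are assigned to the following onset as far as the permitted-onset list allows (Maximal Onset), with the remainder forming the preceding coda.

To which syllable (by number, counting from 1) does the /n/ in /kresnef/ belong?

Nuclei (vowels): e, e → 2 syllables.
σ1/σ2 boundary: /sn/ — entire cluster is a permitted onset → onset /sn/, coda ∅.
Syllabification: kre.snef.
The /n/ is in the onset of syllable 2 (/snef/).

2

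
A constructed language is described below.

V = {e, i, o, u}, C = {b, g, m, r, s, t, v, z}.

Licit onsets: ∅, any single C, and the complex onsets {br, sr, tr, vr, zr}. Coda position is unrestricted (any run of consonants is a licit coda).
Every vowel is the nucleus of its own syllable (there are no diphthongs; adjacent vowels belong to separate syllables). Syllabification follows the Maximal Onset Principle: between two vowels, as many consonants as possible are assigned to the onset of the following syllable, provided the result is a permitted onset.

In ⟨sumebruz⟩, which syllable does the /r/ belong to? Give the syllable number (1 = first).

The vowels are u, e, u — 3 nuclei, so 3 syllables.
/u…e/ gap (V1→V2): /m/ → onset of the next syllable (single consonants are always licit onsets).
/e…u/ gap (V2→V3): /br/ is a licit onset in full, so it all attaches to the next syllable.
Putting it together: su.me.bruz.
The /r/ is in the onset of syllable 3 (/bruz/).

3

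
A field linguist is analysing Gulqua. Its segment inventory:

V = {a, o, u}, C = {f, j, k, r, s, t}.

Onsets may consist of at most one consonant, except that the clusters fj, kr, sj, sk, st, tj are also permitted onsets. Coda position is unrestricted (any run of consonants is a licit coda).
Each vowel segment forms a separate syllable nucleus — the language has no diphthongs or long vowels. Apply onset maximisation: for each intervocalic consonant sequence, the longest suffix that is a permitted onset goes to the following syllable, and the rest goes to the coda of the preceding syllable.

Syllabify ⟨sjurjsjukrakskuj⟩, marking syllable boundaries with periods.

Vowels present: u, u, a, u; each is a nucleus, giving 4 syllables.
V1 /u/ – V2 /u/: /rjsj/ — longest licit onset from the right is /sj/, leaving /rj/ as coda.
V2 /u/ – V3 /a/: /kr/ — entire cluster is a permitted onset → onset /kr/, coda ∅.
V3 /a/ – V4 /u/: /ksk/ splits as /k/ + /sk/ (/sk/ is the longest suffix that is a licit onset).

sjurj.sju.krak.skuj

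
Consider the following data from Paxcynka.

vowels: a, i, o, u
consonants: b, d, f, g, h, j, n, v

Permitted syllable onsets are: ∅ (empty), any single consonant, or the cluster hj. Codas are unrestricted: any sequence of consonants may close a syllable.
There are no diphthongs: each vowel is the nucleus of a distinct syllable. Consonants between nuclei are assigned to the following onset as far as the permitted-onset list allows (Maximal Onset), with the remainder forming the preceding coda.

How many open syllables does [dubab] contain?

Vowels present: u, a; each is a nucleus, giving 2 syllables.
σ1/σ2 boundary: just /b/ — single C goes to the following onset.
Putting it together: du.bab.
Classifying each syllable: /du/ (open), /bab/ (closed).
Open syllables: 1.

1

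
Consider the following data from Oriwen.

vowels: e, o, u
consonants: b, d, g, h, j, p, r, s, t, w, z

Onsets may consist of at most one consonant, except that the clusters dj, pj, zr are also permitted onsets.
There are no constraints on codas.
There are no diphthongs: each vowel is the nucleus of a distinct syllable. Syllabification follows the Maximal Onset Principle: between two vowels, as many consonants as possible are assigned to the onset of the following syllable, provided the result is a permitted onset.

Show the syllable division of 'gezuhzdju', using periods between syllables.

ge.zuhz.dju

The vowels are e, u, u — 3 nuclei, so 3 syllables.
/e…u/ gap (V1→V2): /z/ is a single consonant, so it becomes the next onset.
/u…u/ gap (V2→V3): /hzdj/ — longest licit onset from the right is /dj/, leaving /hz/ as coda.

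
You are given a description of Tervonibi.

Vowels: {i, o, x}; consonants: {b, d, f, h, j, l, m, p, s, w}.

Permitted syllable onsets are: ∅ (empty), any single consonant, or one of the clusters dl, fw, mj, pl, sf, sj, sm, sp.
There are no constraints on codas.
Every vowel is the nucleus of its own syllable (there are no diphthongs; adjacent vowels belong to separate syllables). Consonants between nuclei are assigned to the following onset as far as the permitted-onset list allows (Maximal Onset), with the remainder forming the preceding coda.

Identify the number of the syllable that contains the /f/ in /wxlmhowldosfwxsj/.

The vowels are x, o, o, x — 4 nuclei, so 4 syllables.
V1 /x/ – V2 /o/: /lmh/ splits as /lm/ + /h/ (/h/ is the longest suffix that is a licit onset).
V2 /o/ – V3 /o/: /wld/; trying suffixes from longest down, /d/ is the first permitted one, so coda /wl/ | onset /d/.
V3 /o/ – V4 /x/: /sfw/; trying suffixes from longest down, /fw/ is the first permitted one, so coda /s/ | onset /fw/.
Result: wxlm.howl.dos.fwxsj.
The /f/ is in the onset of syllable 4 (/fwxsj/).

4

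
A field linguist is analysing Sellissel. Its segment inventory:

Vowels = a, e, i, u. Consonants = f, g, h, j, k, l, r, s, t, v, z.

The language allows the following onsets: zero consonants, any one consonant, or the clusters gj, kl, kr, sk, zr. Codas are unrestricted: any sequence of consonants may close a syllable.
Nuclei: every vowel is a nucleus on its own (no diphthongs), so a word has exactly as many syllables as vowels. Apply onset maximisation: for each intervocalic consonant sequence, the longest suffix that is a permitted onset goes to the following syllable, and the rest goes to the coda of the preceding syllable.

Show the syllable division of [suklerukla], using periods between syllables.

su.kle.ru.kla

Vowels present: u, e, u, a; each is a nucleus, giving 4 syllables.
V1 /u/ – V2 /e/: cluster /kl/ — /kl/ is itself a permitted onset, so the whole cluster goes right; preceding coda = ∅.
V2 /e/ – V3 /u/: /r/ is a single consonant, so it becomes the next onset.
V3 /u/ – V4 /a/: /kl/ — entire cluster is a permitted onset → onset /kl/, coda ∅.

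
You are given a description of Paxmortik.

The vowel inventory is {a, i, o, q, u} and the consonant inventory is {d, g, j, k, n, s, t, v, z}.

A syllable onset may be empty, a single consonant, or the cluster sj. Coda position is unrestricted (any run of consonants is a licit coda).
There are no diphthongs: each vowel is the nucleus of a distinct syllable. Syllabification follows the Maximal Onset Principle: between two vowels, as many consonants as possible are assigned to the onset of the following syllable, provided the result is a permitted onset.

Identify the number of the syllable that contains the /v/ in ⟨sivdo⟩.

Nuclei (vowels): i, o → 2 syllables.
σ1/σ2 boundary: /vd/ splits as /v/ + /d/ (/d/ is the longest suffix that is a licit onset).
Result: siv.do.
The /v/ is in the coda of syllable 1 (/siv/).

1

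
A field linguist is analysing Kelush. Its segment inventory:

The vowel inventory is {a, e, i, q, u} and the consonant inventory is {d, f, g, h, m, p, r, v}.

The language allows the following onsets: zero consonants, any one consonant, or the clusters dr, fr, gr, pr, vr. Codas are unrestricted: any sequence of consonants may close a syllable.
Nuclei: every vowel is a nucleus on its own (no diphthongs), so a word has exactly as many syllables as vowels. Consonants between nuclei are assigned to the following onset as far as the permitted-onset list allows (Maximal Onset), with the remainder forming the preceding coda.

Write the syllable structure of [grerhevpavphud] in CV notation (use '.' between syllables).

CCVC.CVC.CVCC.CVC

Nuclei (vowels): e, e, a, u → 4 syllables.
/e…e/ gap (V1→V2): cluster /rh/ — the longest permitted-onset suffix is /h/; onset = /h/, preceding coda = /r/.
/e…a/ gap (V2→V3): cluster /vp/ — the longest permitted-onset suffix is /p/; onset = /p/, preceding coda = /v/.
/a…u/ gap (V3→V4): /vph/ splits as /vp/ + /h/ (/h/ is the longest suffix that is a licit onset).
So the parse is grer.hev.pavp.hud.
Mapping each syllable to C/V: /grer/ → CCVC, /hev/ → CVC, /pavp/ → CVCC, /hud/ → CVC.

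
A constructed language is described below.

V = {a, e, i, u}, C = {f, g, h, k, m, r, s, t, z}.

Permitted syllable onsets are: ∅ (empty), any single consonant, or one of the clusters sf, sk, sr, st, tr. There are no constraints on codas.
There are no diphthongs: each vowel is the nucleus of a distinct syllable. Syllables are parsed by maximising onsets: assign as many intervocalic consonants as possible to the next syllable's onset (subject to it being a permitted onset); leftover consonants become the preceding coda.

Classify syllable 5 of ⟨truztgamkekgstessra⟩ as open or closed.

open

Nuclei (vowels): u, a, e, e, a → 5 syllables.
Between /u/ (V1) and /a/ (V2): /ztg/ — longest licit onset from the right is /g/, leaving /zt/ as coda.
Between /a/ (V2) and /e/ (V3): /mk/ — longest licit onset from the right is /k/, leaving /m/ as coda.
Between /e/ (V3) and /e/ (V4): /kgst/; trying suffixes from longest down, /st/ is the first permitted one, so coda /kg/ | onset /st/.
Between /e/ (V4) and /a/ (V5): /ssr/; trying suffixes from longest down, /sr/ is the first permitted one, so coda /s/ | onset /sr/.
Syllabification: truzt.gam.kekg.stes.sra.
Syllable 5 is /sra/; it ends in its nucleus with no coda, so it is open.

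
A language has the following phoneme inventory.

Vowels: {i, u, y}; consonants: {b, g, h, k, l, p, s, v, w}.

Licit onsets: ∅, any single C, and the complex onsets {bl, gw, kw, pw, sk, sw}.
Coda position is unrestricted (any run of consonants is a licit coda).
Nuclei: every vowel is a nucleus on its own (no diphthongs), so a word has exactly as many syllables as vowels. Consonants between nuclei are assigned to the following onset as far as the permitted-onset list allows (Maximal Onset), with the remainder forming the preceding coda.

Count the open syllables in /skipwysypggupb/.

2

The vowels are i, y, y, u — 4 nuclei, so 4 syllables.
σ1/σ2 boundary: /pw/ — entire cluster is a permitted onset → onset /pw/, coda ∅.
σ2/σ3 boundary: just /s/ — single C goes to the following onset.
σ3/σ4 boundary: /pgg/ — longest licit onset from the right is /g/, leaving /pg/ as coda.
So the parse is ski.pwy.sypg.gupb.
Classifying each syllable: /ski/ (open), /pwy/ (open), /sypg/ (closed), /gupb/ (closed).
Open syllables: 2.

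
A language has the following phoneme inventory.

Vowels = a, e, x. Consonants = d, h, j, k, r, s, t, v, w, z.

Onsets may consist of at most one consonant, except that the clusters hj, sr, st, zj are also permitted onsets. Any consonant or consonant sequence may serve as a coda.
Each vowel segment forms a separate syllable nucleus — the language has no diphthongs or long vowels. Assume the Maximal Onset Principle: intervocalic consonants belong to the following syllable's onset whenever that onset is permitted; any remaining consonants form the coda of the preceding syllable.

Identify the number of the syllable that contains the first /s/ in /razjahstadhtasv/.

The vowels are a, a, a, a — 4 nuclei, so 4 syllables.
Between /a/ (V1) and /a/ (V2): cluster /zj/ — /zj/ is itself a permitted onset, so the whole cluster goes right; preceding coda = ∅.
Between /a/ (V2) and /a/ (V3): /hst/ — longest licit onset from the right is /st/, leaving /h/ as coda.
Between /a/ (V3) and /a/ (V4): /dht/ splits as /dh/ + /t/ (/t/ is the longest suffix that is a licit onset).
Result: ra.zjah.stadh.tasv.
The first /s/ is in the onset of syllable 3 (/stadh/).

3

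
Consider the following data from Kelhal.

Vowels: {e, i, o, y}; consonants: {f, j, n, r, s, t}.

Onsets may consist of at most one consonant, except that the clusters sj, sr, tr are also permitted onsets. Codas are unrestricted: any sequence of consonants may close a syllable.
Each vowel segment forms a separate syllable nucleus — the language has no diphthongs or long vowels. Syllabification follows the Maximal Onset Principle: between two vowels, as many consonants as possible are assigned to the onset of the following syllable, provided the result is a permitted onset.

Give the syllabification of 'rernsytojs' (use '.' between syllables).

rern.sy.tojs

Nuclei (vowels): e, y, o → 3 syllables.
V1 /e/ – V2 /y/: /rns/; trying suffixes from longest down, /s/ is the first permitted one, so coda /rn/ | onset /s/.
V2 /y/ – V3 /o/: just /t/ — single C goes to the following onset.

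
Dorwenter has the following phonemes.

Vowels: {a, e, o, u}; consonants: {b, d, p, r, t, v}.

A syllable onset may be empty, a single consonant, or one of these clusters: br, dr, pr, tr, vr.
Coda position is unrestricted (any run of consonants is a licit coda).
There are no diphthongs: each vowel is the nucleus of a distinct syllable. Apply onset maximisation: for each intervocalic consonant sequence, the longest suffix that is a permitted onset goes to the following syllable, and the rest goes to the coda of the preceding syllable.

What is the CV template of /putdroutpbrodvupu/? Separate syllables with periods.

Nuclei (vowels): u, o, u, o, u, u → 6 syllables.
/u…o/ gap (V1→V2): /tdr/ splits as /t/ + /dr/ (/dr/ is the longest suffix that is a licit onset).
/o…u/ gap (V2→V3): nothing intervenes; syllable break is V.V.
/u…o/ gap (V3→V4): /tpbr/; trying suffixes from longest down, /br/ is the first permitted one, so coda /tp/ | onset /br/.
/o…u/ gap (V4→V5): /dv/ — longest licit onset from the right is /v/, leaving /d/ as coda.
/u…u/ gap (V5→V6): just /p/ — single C goes to the following onset.
So the parse is put.dro.utp.brod.vu.pu.
Mapping each syllable to C/V: /put/ → CVC, /dro/ → CCV, /utp/ → VCC, /brod/ → CCVC, /vu/ → CV, /pu/ → CV.

CVC.CCV.VCC.CCVC.CV.CV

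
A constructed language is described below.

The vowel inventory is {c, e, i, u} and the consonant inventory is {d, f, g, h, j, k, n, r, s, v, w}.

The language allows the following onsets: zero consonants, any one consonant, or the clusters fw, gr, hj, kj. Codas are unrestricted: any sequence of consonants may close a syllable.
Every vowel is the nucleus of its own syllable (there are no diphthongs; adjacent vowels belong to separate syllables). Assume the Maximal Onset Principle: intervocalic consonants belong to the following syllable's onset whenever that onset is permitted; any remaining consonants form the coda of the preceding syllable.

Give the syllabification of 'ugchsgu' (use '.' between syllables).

The vowels are u, c, u — 3 nuclei, so 3 syllables.
Between /u/ (V1) and /c/ (V2): /g/ is a single consonant, so it becomes the next onset.
Between /c/ (V2) and /u/ (V3): /hsg/ — longest licit onset from the right is /g/, leaving /hs/ as coda.

u.gchs.gu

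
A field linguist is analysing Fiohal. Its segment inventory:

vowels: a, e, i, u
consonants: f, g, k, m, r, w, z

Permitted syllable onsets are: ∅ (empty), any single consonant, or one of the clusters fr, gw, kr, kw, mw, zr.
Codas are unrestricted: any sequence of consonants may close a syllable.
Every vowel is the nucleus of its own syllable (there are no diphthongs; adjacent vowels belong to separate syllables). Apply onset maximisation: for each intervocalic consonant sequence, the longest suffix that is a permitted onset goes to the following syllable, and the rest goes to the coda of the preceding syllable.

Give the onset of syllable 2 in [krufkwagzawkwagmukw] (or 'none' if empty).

Vowels present: u, a, a, a, u; each is a nucleus, giving 5 syllables.
Between /u/ (V1) and /a/ (V2): cluster /fkw/ — the longest permitted-onset suffix is /kw/; onset = /kw/, preceding coda = /f/.
Between /a/ (V2) and /a/ (V3): /gz/; trying suffixes from longest down, /z/ is the first permitted one, so coda /g/ | onset /z/.
Between /a/ (V3) and /a/ (V4): /wkw/ splits as /w/ + /kw/ (/kw/ is the longest suffix that is a licit onset).
Between /a/ (V4) and /u/ (V5): cluster /gm/ — the longest permitted-onset suffix is /m/; onset = /m/, preceding coda = /g/.
Result: kruf.kwag.zaw.kwag.mukw.
Syllable 2 is /kwag/: onset /kw/, nucleus /a/, coda /g/.

kw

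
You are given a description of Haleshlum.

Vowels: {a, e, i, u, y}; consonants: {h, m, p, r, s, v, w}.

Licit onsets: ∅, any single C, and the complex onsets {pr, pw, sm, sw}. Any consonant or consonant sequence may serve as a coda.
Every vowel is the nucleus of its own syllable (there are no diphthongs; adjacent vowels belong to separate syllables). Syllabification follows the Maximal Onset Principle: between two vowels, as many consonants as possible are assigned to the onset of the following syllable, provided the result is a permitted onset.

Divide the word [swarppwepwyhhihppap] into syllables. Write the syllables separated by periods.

swarp.pwe.pwyh.hihp.pap

The vowels are a, e, y, i, a — 5 nuclei, so 5 syllables.
V1 /a/ – V2 /e/: /rppw/ splits as /rp/ + /pw/ (/pw/ is the longest suffix that is a licit onset).
V2 /e/ – V3 /y/: cluster /pw/ — /pw/ is itself a permitted onset, so the whole cluster goes right; preceding coda = ∅.
V3 /y/ – V4 /i/: /hh/ splits as /h/ + /h/ (/h/ is the longest suffix that is a licit onset).
V4 /i/ – V5 /a/: /hpp/ — longest licit onset from the right is /p/, leaving /hp/ as coda.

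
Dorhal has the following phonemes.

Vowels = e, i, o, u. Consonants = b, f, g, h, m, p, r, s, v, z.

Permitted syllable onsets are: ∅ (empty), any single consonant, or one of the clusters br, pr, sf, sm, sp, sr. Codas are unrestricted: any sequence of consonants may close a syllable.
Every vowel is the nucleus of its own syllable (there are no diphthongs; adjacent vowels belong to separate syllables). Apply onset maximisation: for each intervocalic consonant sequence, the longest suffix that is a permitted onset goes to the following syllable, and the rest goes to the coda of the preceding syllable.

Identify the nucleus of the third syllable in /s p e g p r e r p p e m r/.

e

Nuclei (vowels): e, e, e → 3 syllables.
The third nucleus (vowel 3 from the left) is /e/.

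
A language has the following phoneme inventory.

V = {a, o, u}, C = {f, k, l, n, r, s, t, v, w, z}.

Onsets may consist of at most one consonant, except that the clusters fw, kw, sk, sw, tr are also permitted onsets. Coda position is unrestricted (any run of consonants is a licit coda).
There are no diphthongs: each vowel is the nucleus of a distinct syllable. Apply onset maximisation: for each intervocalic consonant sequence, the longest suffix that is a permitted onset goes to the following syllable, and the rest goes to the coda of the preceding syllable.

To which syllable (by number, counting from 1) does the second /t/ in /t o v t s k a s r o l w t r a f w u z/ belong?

1

Vowels present: o, a, o, a, u; each is a nucleus, giving 5 syllables.
/o…a/ gap (V1→V2): /vtsk/; trying suffixes from longest down, /sk/ is the first permitted one, so coda /vt/ | onset /sk/.
/a…o/ gap (V2→V3): /sr/; trying suffixes from longest down, /r/ is the first permitted one, so coda /s/ | onset /r/.
/o…a/ gap (V3→V4): cluster /lwtr/ — the longest permitted-onset suffix is /tr/; onset = /tr/, preceding coda = /lw/.
/a…u/ gap (V4→V5): /fw/ — entire cluster is a permitted onset → onset /fw/, coda ∅.
Result: tovt.skas.rolw.tra.fwuz.
The second /t/ is in the coda of syllable 1 (/tovt/).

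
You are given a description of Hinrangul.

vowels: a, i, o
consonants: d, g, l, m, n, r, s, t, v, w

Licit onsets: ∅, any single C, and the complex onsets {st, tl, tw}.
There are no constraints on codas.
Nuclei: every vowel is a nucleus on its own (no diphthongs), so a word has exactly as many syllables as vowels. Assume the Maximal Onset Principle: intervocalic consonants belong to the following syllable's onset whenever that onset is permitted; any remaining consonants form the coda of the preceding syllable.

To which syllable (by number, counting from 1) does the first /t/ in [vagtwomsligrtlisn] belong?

2

Vowels present: a, o, i, i; each is a nucleus, giving 4 syllables.
V1 /a/ – V2 /o/: /gtw/; trying suffixes from longest down, /tw/ is the first permitted one, so coda /g/ | onset /tw/.
V2 /o/ – V3 /i/: /msl/ splits as /ms/ + /l/ (/l/ is the longest suffix that is a licit onset).
V3 /i/ – V4 /i/: /grtl/ — longest licit onset from the right is /tl/, leaving /gr/ as coda.
So the parse is vag.twoms.ligr.tlisn.
The first /t/ is in the onset of syllable 2 (/twoms/).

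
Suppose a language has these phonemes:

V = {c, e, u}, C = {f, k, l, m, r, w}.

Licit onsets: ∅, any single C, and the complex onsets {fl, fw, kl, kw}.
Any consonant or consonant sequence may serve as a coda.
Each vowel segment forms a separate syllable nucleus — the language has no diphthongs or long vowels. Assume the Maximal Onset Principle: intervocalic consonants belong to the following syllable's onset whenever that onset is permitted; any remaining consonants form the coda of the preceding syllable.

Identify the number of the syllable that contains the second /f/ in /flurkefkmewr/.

The vowels are u, e, e — 3 nuclei, so 3 syllables.
Between /u/ (V1) and /e/ (V2): cluster /rk/ — the longest permitted-onset suffix is /k/; onset = /k/, preceding coda = /r/.
Between /e/ (V2) and /e/ (V3): /fkm/ splits as /fk/ + /m/ (/m/ is the longest suffix that is a licit onset).
Putting it together: flur.kefk.mewr.
The second /f/ is in the coda of syllable 2 (/kefk/).

2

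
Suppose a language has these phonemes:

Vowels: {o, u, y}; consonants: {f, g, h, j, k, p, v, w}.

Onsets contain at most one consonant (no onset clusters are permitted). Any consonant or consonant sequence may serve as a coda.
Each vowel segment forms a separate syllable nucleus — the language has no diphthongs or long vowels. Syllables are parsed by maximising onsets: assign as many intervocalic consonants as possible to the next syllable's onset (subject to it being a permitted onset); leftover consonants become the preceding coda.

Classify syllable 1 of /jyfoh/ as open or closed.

open

The vowels are y, o — 2 nuclei, so 2 syllables.
σ1/σ2 boundary: /f/ is a single consonant, so it becomes the next onset.
Putting it together: jy.foh.
Syllable 1 is /jy/; it ends in its nucleus with no coda, so it is open.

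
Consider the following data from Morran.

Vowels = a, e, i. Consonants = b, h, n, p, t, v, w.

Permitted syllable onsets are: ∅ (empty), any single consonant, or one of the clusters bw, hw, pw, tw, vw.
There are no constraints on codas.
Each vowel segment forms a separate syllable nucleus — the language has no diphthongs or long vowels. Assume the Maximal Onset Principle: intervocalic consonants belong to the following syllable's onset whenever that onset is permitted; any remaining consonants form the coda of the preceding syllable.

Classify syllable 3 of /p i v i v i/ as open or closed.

Nuclei (vowels): i, i, i → 3 syllables.
V1 /i/ – V2 /i/: /v/ is a single consonant, so it becomes the next onset.
V2 /i/ – V3 /i/: /v/ is a single consonant, so it becomes the next onset.
Putting it together: pi.vi.vi.
Syllable 3 is /vi/; it ends in its nucleus with no coda, so it is open.

open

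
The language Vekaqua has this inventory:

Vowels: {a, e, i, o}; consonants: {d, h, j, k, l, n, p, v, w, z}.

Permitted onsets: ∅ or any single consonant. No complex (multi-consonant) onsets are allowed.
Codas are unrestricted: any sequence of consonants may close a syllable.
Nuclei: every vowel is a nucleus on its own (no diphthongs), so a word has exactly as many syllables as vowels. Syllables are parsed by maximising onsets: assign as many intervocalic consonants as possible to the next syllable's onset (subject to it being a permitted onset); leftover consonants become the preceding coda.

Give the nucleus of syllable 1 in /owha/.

o

The vowels are o, a — 2 nuclei, so 2 syllables.
The first nucleus (vowel 1 from the left) is /o/.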